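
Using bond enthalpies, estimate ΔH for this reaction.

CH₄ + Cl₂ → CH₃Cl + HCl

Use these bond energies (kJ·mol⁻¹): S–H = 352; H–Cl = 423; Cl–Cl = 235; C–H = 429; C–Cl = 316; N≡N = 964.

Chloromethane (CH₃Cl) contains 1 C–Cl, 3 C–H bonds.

Bonds broken (reactants):
  C–H: 4 × 429 = 1716
  Cl–Cl: 1 × 235 = 235
  Σ(broken) = 1951 kJ
Bonds formed (products):
  C–Cl: 1 × 316 = 316
  C–H: 3 × 429 = 1287
  H–Cl: 1 × 423 = 423
  Σ(formed) = 2026 kJ
ΔH = Σ(broken) − Σ(formed) = 1951 − 2026 = −75 kJ

ΔH ≈ −75 kJ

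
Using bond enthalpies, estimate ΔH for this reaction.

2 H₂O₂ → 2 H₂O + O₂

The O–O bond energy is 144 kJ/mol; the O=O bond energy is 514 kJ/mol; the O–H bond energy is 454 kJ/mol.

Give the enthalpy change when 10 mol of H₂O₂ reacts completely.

Bonds broken (reactants):
  O–H: 4 × 454 = 1816
  O–O: 2 × 144 = 288
  Σ(broken) = 2104 kJ
Bonds formed (products):
  O–H: 4 × 454 = 1816
  O=O: 1 × 514 = 514
  Σ(formed) = 2330 kJ
ΔH = Σ(broken) − Σ(formed) = 2104 − 2330 = −226 kJ
For 5× the reaction as written: 5 × (−226) = −1130 kJ

ΔH = −1130 kJ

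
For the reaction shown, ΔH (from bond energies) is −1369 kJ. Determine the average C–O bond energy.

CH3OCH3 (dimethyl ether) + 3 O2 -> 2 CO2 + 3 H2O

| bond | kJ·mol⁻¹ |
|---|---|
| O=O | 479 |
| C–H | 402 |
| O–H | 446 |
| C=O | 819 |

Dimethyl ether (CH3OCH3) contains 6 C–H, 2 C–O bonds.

Let D be the C–O bond energy.
Σ(broken) = 6×402 + 2×D + 3×479 = 3849 + 2D
Σ(formed) = 4×819 + 6×446 = 5952
ΔH = Σ(broken) − Σ(formed) = (3849 + 2D) − (5952) = −2103 + 2D
Setting this equal to −1369 kJ gives 2D = 734, so D = 367 kJ/mol.

D(C–O) ≈ 367 kJ/mol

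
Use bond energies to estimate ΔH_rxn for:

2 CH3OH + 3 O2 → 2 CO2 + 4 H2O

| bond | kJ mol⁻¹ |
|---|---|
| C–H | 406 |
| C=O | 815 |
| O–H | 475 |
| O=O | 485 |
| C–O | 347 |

ΔH ≈ −1525 kJ

Bonds broken (reactants):
  C–H: 6 × 406 = 2436
  C–O: 2 × 347 = 694
  O–H: 2 × 475 = 950
  O=O: 3 × 485 = 1455
  Σ(broken) = 5535 kJ
Bonds formed (products):
  C=O: 4 × 815 = 3260
  O–H: 8 × 475 = 3800
  Σ(formed) = 7060 kJ
ΔH = Σ(broken) − Σ(formed) = 5535 − 7060 = −1525 kJ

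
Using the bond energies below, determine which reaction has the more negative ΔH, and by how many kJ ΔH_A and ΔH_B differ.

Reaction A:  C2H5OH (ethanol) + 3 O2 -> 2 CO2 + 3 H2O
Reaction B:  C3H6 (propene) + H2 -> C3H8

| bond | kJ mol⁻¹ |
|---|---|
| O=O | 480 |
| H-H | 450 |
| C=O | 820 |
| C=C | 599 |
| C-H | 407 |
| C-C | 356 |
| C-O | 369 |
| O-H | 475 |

Reaction A, by 1334 kJ

Reaction A:
  Bonds broken (reactants):
    C-C: 1 × 356 = 356
    C-H: 5 × 407 = 2035
    C-O: 1 × 369 = 369
    O-H: 1 × 475 = 475
    O=O: 3 × 480 = 1440
    Σ(broken) = 4675 kJ
  Bonds formed (products):
    C=O: 4 × 820 = 3280
    O-H: 6 × 475 = 2850
    Σ(formed) = 6130 kJ
  ΔH_A = 4675 − 6130 = −1455 kJ
Reaction B:
  Bonds broken (reactants):
    C-C: 1 × 356 = 356
    C-H: 6 × 407 = 2442
    C=C: 1 × 599 = 599
    H-H: 1 × 450 = 450
    Σ(broken) = 3847 kJ
  Bonds formed (products):
    C-C: 2 × 356 = 712
    C-H: 8 × 407 = 3256
    Σ(formed) = 3968 kJ
  ΔH_B = 3847 − 3968 = −121 kJ
ΔH_A − ΔH_B = −1334 kJ, so reaction A has the more negative ΔH; |ΔH_A − ΔH_B| = 1334 kJ.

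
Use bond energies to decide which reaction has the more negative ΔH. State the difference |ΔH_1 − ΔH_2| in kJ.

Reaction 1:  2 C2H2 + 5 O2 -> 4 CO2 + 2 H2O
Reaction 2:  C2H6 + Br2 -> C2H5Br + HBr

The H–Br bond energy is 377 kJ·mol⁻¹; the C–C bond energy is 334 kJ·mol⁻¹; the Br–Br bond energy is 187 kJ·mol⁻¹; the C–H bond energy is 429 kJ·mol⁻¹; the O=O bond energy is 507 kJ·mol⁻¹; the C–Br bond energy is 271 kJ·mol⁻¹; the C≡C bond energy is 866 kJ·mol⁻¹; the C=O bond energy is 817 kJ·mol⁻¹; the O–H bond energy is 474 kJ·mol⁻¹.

Reaction 1, by 2417 kJ

Reaction 1:
  Bonds broken (reactants):
    C≡C: 2 × 866 = 1732
    C–H: 4 × 429 = 1716
    O=O: 5 × 507 = 2535
    Σ(broken) = 5983 kJ
  Bonds formed (products):
    C=O: 8 × 817 = 6536
    O–H: 4 × 474 = 1896
    Σ(formed) = 8432 kJ
  ΔH_1 = 5983 − 8432 = −2449 kJ
Reaction 2:
  Bonds broken (reactants):
    Br–Br: 1 × 187 = 187
    C–C: 1 × 334 = 334
    C–H: 6 × 429 = 2574
    Σ(broken) = 3095 kJ
  Bonds formed (products):
    C–Br: 1 × 271 = 271
    C–C: 1 × 334 = 334
    C–H: 5 × 429 = 2145
    H–Br: 1 × 377 = 377
    Σ(formed) = 3127 kJ
  ΔH_2 = 3095 − 3127 = −32 kJ
ΔH_1 − ΔH_2 = −2417 kJ, so reaction 1 has the more negative ΔH; |ΔH_1 − ΔH_2| = 2417 kJ.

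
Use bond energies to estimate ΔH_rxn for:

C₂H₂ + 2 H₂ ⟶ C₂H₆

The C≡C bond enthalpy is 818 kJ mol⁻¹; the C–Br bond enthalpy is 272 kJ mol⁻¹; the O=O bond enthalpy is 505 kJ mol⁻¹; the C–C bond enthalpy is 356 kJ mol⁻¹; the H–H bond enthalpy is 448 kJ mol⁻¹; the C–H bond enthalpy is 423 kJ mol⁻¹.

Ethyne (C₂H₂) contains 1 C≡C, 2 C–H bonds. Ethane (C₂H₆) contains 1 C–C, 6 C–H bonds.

ΔH ≈ −334 kJ

Bonds broken (reactants):
  C≡C: 1 × 818 = 818
  C–H: 2 × 423 = 846
  H–H: 2 × 448 = 896
  Σ(broken) = 2560 kJ
Bonds formed (products):
  C–C: 1 × 356 = 356
  C–H: 6 × 423 = 2538
  Σ(formed) = 2894 kJ
ΔH = Σ(broken) − Σ(formed) = 2560 − 2894 = −334 kJ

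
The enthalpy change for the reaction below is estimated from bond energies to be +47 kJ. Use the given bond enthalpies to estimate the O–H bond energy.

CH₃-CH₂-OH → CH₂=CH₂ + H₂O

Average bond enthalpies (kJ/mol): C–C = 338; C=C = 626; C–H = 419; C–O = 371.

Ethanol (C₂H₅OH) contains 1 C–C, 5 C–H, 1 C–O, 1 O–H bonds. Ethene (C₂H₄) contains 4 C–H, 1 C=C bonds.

D(O–H) ≈ 455 kJ/mol

Let D be the O–H bond energy.
Σ(broken) = 1×338 + 5×419 + 1×371 + 1×D = 2804 + D
Σ(formed) = 4×419 + 1×626 + 2×D = 2302 + 2D
ΔH = Σ(broken) − Σ(formed) = (2804 + D) − (2302 + 2D) = +502 − D
Setting this equal to +47 kJ gives D = 455 kJ/mol.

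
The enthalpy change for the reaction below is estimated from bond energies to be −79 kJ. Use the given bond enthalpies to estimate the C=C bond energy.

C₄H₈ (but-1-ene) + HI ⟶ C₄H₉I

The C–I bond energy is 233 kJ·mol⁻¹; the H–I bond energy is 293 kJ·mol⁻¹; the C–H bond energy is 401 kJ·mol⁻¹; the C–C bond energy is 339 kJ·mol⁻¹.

Let D be the C=C bond energy.
Σ(broken) = 2×339 + 8×401 + 1×D + 1×293 = 4179 + D
Σ(formed) = 3×339 + 9×401 + 1×233 = 4859
ΔH = Σ(broken) − Σ(formed) = (4179 + D) − (4859) = −680 + D
Setting this equal to −79 kJ gives D = 601 kJ/mol.

D(C=C) ≈ 601 kJ/mol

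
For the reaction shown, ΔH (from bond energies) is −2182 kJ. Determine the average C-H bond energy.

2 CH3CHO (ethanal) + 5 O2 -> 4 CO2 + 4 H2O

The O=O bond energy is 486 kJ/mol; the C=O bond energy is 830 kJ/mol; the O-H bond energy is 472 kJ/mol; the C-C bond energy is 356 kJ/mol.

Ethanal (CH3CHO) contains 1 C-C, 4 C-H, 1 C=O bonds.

Let D be the C-H bond energy.
Σ(broken) = 2×356 + 8×D + 2×830 + 5×486 = 4802 + 8D
Σ(formed) = 8×830 + 8×472 = 10416
ΔH = Σ(broken) − Σ(formed) = (4802 + 8D) − (10416) = −5614 + 8D
Setting this equal to −2182 kJ gives 8D = 3432, so D = 429 kJ/mol.

D(C-H) ≈ 429 kJ/mol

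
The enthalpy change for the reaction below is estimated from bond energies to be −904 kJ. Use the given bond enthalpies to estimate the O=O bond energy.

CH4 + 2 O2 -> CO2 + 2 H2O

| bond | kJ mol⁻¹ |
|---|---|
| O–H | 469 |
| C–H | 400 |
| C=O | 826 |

D(O=O) ≈ 512 kJ/mol

Let D be the O=O bond energy.
Σ(broken) = 4×400 + 2×D = 1600 + 2D
Σ(formed) = 2×826 + 4×469 = 3528
ΔH = Σ(broken) − Σ(formed) = (1600 + 2D) − (3528) = −1928 + 2D
Setting this equal to −904 kJ gives 2D = 1024, so D = 512 kJ/mol.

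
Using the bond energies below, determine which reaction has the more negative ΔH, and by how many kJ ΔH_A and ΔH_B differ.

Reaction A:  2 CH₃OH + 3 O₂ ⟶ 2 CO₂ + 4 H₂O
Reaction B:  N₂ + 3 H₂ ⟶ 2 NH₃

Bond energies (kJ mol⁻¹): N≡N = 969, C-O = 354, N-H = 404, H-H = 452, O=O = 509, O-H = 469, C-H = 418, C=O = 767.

Reaction A:
  Bonds broken (reactants):
    C-H: 6 × 418 = 2508
    C-O: 2 × 354 = 708
    O-H: 2 × 469 = 938
    O=O: 3 × 509 = 1527
    Σ(broken) = 5681 kJ
  Bonds formed (products):
    C=O: 4 × 767 = 3068
    O-H: 8 × 469 = 3752
    Σ(formed) = 6820 kJ
  ΔH_A = 5681 − 6820 = −1139 kJ
Reaction B:
  Bonds broken (reactants):
    H-H: 3 × 452 = 1356
    N≡N: 1 × 969 = 969
    Σ(broken) = 2325 kJ
  Bonds formed (products):
    N-H: 6 × 404 = 2424
    Σ(formed) = 2424 kJ
  ΔH_B = 2325 − 2424 = −99 kJ
ΔH_A − ΔH_B = −1040 kJ, so reaction A has the more negative ΔH; |ΔH_A − ΔH_B| = 1040 kJ.

Reaction A, by 1040 kJ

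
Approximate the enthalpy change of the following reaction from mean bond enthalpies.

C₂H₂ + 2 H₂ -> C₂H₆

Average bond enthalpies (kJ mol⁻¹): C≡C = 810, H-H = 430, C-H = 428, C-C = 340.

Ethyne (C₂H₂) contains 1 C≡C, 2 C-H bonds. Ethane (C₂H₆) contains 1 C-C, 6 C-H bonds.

Bonds broken (reactants):
  C≡C: 1 × 810 = 810
  C-H: 2 × 428 = 856
  H-H: 2 × 430 = 860
  Σ(broken) = 2526 kJ
Bonds formed (products):
  C-C: 1 × 340 = 340
  C-H: 6 × 428 = 2568
  Σ(formed) = 2908 kJ
ΔH = Σ(broken) − Σ(formed) = 2526 − 2908 = −382 kJ

ΔH ≈ −382 kJ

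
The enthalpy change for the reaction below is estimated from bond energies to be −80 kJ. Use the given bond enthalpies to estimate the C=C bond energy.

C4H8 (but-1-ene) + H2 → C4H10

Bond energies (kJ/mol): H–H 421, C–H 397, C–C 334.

D(C=C) ≈ 627 kJ/mol

Let D be the C=C bond energy.
Σ(broken) = 2×334 + 8×397 + 1×D + 1×421 = 4265 + D
Σ(formed) = 3×334 + 10×397 = 4972
ΔH = Σ(broken) − Σ(formed) = (4265 + D) − (4972) = −707 + D
Setting this equal to −80 kJ gives D = 627 kJ/mol.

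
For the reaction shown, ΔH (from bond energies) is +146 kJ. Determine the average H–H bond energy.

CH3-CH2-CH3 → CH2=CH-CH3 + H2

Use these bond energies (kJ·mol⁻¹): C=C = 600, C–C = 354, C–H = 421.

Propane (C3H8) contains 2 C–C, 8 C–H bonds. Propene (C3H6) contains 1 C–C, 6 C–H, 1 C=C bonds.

Let D be the H–H bond energy.
Σ(broken) = 2×354 + 8×421 = 4076
Σ(formed) = 1×354 + 6×421 + 1×600 + 1×D = 3480 + D
ΔH = Σ(broken) − Σ(formed) = (4076) − (3480 + D) = +596 − D
Setting this equal to +146 kJ gives D = 450 kJ/mol.

D(H–H) ≈ 450 kJ/mol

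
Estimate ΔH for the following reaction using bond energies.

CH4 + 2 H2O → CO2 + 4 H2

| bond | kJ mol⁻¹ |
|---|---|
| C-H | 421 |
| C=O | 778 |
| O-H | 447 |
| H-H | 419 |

Bonds broken (reactants):
  C-H: 4 × 421 = 1684
  O-H: 4 × 447 = 1788
  Σ(broken) = 3472 kJ
Bonds formed (products):
  C=O: 2 × 778 = 1556
  H-H: 4 × 419 = 1676
  Σ(formed) = 3232 kJ
ΔH = Σ(broken) − Σ(formed) = 3472 − 3232 = +240 kJ

ΔH ≈ +240 kJ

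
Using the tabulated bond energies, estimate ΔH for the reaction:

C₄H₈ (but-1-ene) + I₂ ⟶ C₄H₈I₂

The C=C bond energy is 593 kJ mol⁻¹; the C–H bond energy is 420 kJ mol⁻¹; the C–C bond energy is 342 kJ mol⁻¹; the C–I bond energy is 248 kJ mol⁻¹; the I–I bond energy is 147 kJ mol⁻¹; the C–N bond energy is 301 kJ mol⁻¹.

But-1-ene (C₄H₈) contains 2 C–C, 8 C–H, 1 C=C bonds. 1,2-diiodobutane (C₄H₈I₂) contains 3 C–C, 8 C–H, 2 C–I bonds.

Bonds broken (reactants):
  C–C: 2 × 342 = 684
  C–H: 8 × 420 = 3360
  C=C: 1 × 593 = 593
  I–I: 1 × 147 = 147
  Σ(broken) = 4784 kJ
Bonds formed (products):
  C–C: 3 × 342 = 1026
  C–H: 8 × 420 = 3360
  C–I: 2 × 248 = 496
  Σ(formed) = 4882 kJ
ΔH = Σ(broken) − Σ(formed) = 4784 − 4882 = −98 kJ

ΔH ≈ −98 kJ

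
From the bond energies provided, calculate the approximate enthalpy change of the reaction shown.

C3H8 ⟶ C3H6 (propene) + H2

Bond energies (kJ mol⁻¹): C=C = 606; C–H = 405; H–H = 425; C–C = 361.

Bonds broken (reactants):
  C–C: 2 × 361 = 722
  C–H: 8 × 405 = 3240
  Σ(broken) = 3962 kJ
Bonds formed (products):
  C–C: 1 × 361 = 361
  C–H: 6 × 405 = 2430
  C=C: 1 × 606 = 606
  H–H: 1 × 425 = 425
  Σ(formed) = 3822 kJ
ΔH = Σ(broken) − Σ(formed) = 3962 − 3822 = +140 kJ

ΔH ≈ +140 kJ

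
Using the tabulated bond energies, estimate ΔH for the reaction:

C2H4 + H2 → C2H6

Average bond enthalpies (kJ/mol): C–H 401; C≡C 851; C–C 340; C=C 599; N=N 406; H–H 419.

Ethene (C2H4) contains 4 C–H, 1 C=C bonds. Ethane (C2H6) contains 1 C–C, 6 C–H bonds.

Bonds broken (reactants):
  C–H: 4 × 401 = 1604
  C=C: 1 × 599 = 599
  H–H: 1 × 419 = 419
  Σ(broken) = 2622 kJ
Bonds formed (products):
  C–C: 1 × 340 = 340
  C–H: 6 × 401 = 2406
  Σ(formed) = 2746 kJ
ΔH = Σ(broken) − Σ(formed) = 2622 − 2746 = −124 kJ

ΔH ≈ −124 kJ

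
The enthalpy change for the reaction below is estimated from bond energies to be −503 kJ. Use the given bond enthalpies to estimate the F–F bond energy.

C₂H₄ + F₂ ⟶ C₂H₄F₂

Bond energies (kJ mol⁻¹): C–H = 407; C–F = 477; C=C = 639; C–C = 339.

D(F–F) ≈ 151 kJ/mol

Let D be the F–F bond energy.
Σ(broken) = 4×407 + 1×639 + 1×D = 2267 + D
Σ(formed) = 1×339 + 2×477 + 4×407 = 2921
ΔH = Σ(broken) − Σ(formed) = (2267 + D) − (2921) = −654 + D
Setting this equal to −503 kJ gives D = 151 kJ/mol.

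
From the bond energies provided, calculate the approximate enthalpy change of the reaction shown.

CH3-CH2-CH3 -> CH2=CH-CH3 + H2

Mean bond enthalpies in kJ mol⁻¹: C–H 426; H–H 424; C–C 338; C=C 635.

Bonds broken (reactants):
  C–C: 2 × 338 = 676
  C–H: 8 × 426 = 3408
  Σ(broken) = 4084 kJ
Bonds formed (products):
  C–C: 1 × 338 = 338
  C–H: 6 × 426 = 2556
  C=C: 1 × 635 = 635
  H–H: 1 × 424 = 424
  Σ(formed) = 3953 kJ
ΔH = Σ(broken) − Σ(formed) = 4084 − 3953 = +131 kJ

ΔH ≈ +131 kJ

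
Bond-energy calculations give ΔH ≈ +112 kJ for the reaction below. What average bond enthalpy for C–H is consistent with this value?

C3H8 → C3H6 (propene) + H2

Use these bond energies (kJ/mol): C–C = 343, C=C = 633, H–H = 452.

Let D be the C–H bond energy.
Σ(broken) = 2×343 + 8×D = 686 + 8D
Σ(formed) = 1×343 + 6×D + 1×633 + 1×452 = 1428 + 6D
ΔH = Σ(broken) − Σ(formed) = (686 + 8D) − (1428 + 6D) = −742 + 2D
Setting this equal to +112 kJ gives 2D = 854, so D = 427 kJ/mol.

D(C–H) ≈ 427 kJ/mol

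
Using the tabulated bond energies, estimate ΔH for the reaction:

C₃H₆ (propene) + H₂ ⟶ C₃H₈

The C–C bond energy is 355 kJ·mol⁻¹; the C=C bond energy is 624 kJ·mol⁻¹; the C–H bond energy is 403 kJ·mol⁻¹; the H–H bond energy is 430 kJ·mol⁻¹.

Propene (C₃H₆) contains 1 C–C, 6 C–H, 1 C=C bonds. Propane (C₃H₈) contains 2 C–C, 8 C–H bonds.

ΔH ≈ −107 kJ

Bonds broken (reactants):
  C–C: 1 × 355 = 355
  C–H: 6 × 403 = 2418
  C=C: 1 × 624 = 624
  H–H: 1 × 430 = 430
  Σ(broken) = 3827 kJ
Bonds formed (products):
  C–C: 2 × 355 = 710
  C–H: 8 × 403 = 3224
  Σ(formed) = 3934 kJ
ΔH = Σ(broken) − Σ(formed) = 3827 − 3934 = −107 kJ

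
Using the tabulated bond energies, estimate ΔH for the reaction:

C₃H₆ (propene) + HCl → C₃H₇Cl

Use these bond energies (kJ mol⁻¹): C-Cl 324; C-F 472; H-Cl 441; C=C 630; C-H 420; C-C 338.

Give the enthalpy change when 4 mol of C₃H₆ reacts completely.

Bonds broken (reactants):
  C-C: 1 × 338 = 338
  C-H: 6 × 420 = 2520
  C=C: 1 × 630 = 630
  H-Cl: 1 × 441 = 441
  Σ(broken) = 3929 kJ
Bonds formed (products):
  C-C: 2 × 338 = 676
  C-Cl: 1 × 324 = 324
  C-H: 7 × 420 = 2940
  Σ(formed) = 3940 kJ
ΔH = Σ(broken) − Σ(formed) = 3929 − 3940 = −11 kJ
For 4× the reaction as written: 4 × (−11) = −44 kJ

ΔH = −44 kJ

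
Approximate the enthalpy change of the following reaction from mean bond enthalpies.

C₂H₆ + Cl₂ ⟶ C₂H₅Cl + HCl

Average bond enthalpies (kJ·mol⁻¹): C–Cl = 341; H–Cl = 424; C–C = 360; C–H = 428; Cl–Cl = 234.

Bonds broken (reactants):
  C–C: 1 × 360 = 360
  C–H: 6 × 428 = 2568
  Cl–Cl: 1 × 234 = 234
  Σ(broken) = 3162 kJ
Bonds formed (products):
  C–C: 1 × 360 = 360
  C–Cl: 1 × 341 = 341
  C–H: 5 × 428 = 2140
  H–Cl: 1 × 424 = 424
  Σ(formed) = 3265 kJ
ΔH = Σ(broken) − Σ(formed) = 3162 − 3265 = −103 kJ

ΔH ≈ −103 kJ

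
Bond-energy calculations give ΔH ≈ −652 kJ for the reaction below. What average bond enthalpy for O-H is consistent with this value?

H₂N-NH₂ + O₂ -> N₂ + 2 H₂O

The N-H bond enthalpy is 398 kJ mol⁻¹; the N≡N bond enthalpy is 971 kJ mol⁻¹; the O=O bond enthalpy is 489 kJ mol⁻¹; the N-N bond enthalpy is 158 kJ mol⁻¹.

Let D be the O-H bond energy.
Σ(broken) = 4×398 + 1×158 + 1×489 = 2239
Σ(formed) = 1×971 + 4×D = 971 + 4D
ΔH = Σ(broken) − Σ(formed) = (2239) − (971 + 4D) = +1268 − 4D
Setting this equal to −652 kJ gives 4D = 1920, so D = 480 kJ/mol.

D(O-H) ≈ 480 kJ/mol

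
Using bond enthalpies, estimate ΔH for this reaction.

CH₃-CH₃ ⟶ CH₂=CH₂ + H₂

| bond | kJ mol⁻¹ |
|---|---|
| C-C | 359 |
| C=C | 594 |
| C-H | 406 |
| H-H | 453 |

Bonds broken (reactants):
  C-C: 1 × 359 = 359
  C-H: 6 × 406 = 2436
  Σ(broken) = 2795 kJ
Bonds formed (products):
  C-H: 4 × 406 = 1624
  C=C: 1 × 594 = 594
  H-H: 1 × 453 = 453
  Σ(formed) = 2671 kJ
ΔH = Σ(broken) − Σ(formed) = 2795 − 2671 = +124 kJ

ΔH ≈ +124 kJ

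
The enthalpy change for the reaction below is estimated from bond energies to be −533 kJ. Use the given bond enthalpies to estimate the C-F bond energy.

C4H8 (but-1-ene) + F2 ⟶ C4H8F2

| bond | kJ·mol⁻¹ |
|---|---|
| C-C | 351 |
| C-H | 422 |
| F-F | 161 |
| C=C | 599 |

Let D be the C-F bond energy.
Σ(broken) = 2×351 + 8×422 + 1×599 + 1×161 = 4838
Σ(formed) = 3×351 + 2×D + 8×422 = 4429 + 2D
ΔH = Σ(broken) − Σ(formed) = (4838) − (4429 + 2D) = +409 − 2D
Setting this equal to −533 kJ gives 2D = 942, so D = 471 kJ/mol.

D(C-F) ≈ 471 kJ/mol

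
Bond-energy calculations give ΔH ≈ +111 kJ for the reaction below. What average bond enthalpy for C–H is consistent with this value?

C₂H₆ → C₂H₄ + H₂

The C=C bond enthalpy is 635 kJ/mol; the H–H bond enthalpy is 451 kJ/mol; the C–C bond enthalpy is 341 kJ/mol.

Let D be the C–H bond energy.
Σ(broken) = 1×341 + 6×D = 341 + 6D
Σ(formed) = 4×D + 1×635 + 1×451 = 1086 + 4D
ΔH = Σ(broken) − Σ(formed) = (341 + 6D) − (1086 + 4D) = −745 + 2D
Setting this equal to +111 kJ gives 2D = 856, so D = 428 kJ/mol.

D(C–H) ≈ 428 kJ/mol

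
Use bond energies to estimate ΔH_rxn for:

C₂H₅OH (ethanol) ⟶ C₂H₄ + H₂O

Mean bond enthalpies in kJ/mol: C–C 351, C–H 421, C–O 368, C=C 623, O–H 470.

Bonds broken (reactants):
  C–C: 1 × 351 = 351
  C–H: 5 × 421 = 2105
  C–O: 1 × 368 = 368
  O–H: 1 × 470 = 470
  Σ(broken) = 3294 kJ
Bonds formed (products):
  C–H: 4 × 421 = 1684
  C=C: 1 × 623 = 623
  O–H: 2 × 470 = 940
  Σ(formed) = 3247 kJ
ΔH = Σ(broken) − Σ(formed) = 3294 − 3247 = +47 kJ

ΔH ≈ +47 kJ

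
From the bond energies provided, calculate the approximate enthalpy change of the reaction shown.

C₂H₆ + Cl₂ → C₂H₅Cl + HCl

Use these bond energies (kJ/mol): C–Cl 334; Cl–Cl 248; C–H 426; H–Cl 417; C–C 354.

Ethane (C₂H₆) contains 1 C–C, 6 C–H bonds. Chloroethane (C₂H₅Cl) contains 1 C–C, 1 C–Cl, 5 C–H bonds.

ΔH ≈ −77 kJ

Bonds broken (reactants):
  C–C: 1 × 354 = 354
  C–H: 6 × 426 = 2556
  Cl–Cl: 1 × 248 = 248
  Σ(broken) = 3158 kJ
Bonds formed (products):
  C–C: 1 × 354 = 354
  C–Cl: 1 × 334 = 334
  C–H: 5 × 426 = 2130
  H–Cl: 1 × 417 = 417
  Σ(formed) = 3235 kJ
ΔH = Σ(broken) − Σ(formed) = 3158 − 3235 = −77 kJ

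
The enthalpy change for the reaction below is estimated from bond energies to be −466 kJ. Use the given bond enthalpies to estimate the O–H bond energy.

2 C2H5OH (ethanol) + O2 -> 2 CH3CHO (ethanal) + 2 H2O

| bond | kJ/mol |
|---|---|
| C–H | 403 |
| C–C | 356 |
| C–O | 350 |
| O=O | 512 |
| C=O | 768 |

Let D be the O–H bond energy.
Σ(broken) = 2×356 + 10×403 + 2×350 + 2×D + 1×512 = 5954 + 2D
Σ(formed) = 2×356 + 8×403 + 2×768 + 4×D = 5472 + 4D
ΔH = Σ(broken) − Σ(formed) = (5954 + 2D) − (5472 + 4D) = +482 − 2D
Setting this equal to −466 kJ gives 2D = 948, so D = 474 kJ/mol.

D(O–H) ≈ 474 kJ/mol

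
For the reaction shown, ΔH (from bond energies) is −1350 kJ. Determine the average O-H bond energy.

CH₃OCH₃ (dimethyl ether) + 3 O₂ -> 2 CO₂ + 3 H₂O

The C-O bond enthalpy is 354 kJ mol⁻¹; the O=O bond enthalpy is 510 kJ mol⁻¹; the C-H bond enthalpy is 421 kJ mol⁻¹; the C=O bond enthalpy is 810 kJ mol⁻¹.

D(O-H) ≈ 479 kJ/mol

Let D be the O-H bond energy.
Σ(broken) = 6×421 + 2×354 + 3×510 = 4764
Σ(formed) = 4×810 + 6×D = 3240 + 6D
ΔH = Σ(broken) − Σ(formed) = (4764) − (3240 + 6D) = +1524 − 6D
Setting this equal to −1350 kJ gives 6D = 2874, so D = 479 kJ/mol.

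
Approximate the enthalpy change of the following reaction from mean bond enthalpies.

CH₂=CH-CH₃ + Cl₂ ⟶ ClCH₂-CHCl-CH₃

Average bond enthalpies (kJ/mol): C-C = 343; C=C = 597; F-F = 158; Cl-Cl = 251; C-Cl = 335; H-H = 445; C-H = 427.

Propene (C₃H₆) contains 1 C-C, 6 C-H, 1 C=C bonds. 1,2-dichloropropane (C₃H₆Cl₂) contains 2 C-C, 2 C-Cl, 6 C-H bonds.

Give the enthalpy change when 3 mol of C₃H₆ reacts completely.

ΔH = −495 kJ

Bonds broken (reactants):
  C-C: 1 × 343 = 343
  C-H: 6 × 427 = 2562
  C=C: 1 × 597 = 597
  Cl-Cl: 1 × 251 = 251
  Σ(broken) = 3753 kJ
Bonds formed (products):
  C-C: 2 × 343 = 686
  C-Cl: 2 × 335 = 670
  C-H: 6 × 427 = 2562
  Σ(formed) = 3918 kJ
ΔH = Σ(broken) − Σ(formed) = 3753 − 3918 = −165 kJ
For 3× the reaction as written: 3 × (−165) = −495 kJ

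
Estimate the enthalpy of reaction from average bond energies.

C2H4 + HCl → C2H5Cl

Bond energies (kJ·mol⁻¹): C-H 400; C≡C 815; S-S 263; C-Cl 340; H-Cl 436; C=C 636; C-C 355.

ΔH ≈ −23 kJ

Bonds broken (reactants):
  C-H: 4 × 400 = 1600
  C=C: 1 × 636 = 636
  H-Cl: 1 × 436 = 436
  Σ(broken) = 2672 kJ
Bonds formed (products):
  C-C: 1 × 355 = 355
  C-Cl: 1 × 340 = 340
  C-H: 5 × 400 = 2000
  Σ(formed) = 2695 kJ
ΔH = Σ(broken) − Σ(formed) = 2672 − 2695 = −23 kJ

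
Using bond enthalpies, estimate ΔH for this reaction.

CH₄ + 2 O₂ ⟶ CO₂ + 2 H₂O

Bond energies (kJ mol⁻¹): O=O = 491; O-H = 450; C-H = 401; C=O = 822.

ΔH ≈ −858 kJ

Bonds broken (reactants):
  C-H: 4 × 401 = 1604
  O=O: 2 × 491 = 982
  Σ(broken) = 2586 kJ
Bonds formed (products):
  C=O: 2 × 822 = 1644
  O-H: 4 × 450 = 1800
  Σ(formed) = 3444 kJ
ΔH = Σ(broken) − Σ(formed) = 2586 − 3444 = −858 kJ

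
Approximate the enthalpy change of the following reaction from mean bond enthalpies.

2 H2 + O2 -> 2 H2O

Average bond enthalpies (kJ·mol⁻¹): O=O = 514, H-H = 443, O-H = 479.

ΔH ≈ −516 kJ

Bonds broken (reactants):
  H-H: 2 × 443 = 886
  O=O: 1 × 514 = 514
  Σ(broken) = 1400 kJ
Bonds formed (products):
  O-H: 4 × 479 = 1916
  Σ(formed) = 1916 kJ
ΔH = Σ(broken) − Σ(formed) = 1400 − 1916 = −516 kJ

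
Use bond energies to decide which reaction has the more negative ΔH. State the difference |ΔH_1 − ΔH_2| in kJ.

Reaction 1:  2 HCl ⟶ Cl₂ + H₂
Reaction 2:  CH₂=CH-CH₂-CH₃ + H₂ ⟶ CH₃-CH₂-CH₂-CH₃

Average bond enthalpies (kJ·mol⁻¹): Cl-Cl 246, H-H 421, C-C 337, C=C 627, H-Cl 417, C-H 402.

Reaction 1:
  Bonds broken (reactants):
    H-Cl: 2 × 417 = 834
    Σ(broken) = 834 kJ
  Bonds formed (products):
    Cl-Cl: 1 × 246 = 246
    H-H: 1 × 421 = 421
    Σ(formed) = 667 kJ
  ΔH_1 = 834 − 667 = +167 kJ
Reaction 2:
  Bonds broken (reactants):
    C-C: 2 × 337 = 674
    C-H: 8 × 402 = 3216
    C=C: 1 × 627 = 627
    H-H: 1 × 421 = 421
    Σ(broken) = 4938 kJ
  Bonds formed (products):
    C-C: 3 × 337 = 1011
    C-H: 10 × 402 = 4020
    Σ(formed) = 5031 kJ
  ΔH_2 = 4938 − 5031 = −93 kJ
ΔH_1 − ΔH_2 = +260 kJ, so reaction 2 has the more negative ΔH; |ΔH_1 − ΔH_2| = 260 kJ.

Reaction 2, by 260 kJ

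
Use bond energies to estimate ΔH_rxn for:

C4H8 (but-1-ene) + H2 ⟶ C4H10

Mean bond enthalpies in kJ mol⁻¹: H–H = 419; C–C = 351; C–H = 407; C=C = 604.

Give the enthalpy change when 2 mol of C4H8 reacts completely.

ΔH = −284 kJ

Bonds broken (reactants):
  C–C: 2 × 351 = 702
  C–H: 8 × 407 = 3256
  C=C: 1 × 604 = 604
  H–H: 1 × 419 = 419
  Σ(broken) = 4981 kJ
Bonds formed (products):
  C–C: 3 × 351 = 1053
  C–H: 10 × 407 = 4070
  Σ(formed) = 5123 kJ
ΔH = Σ(broken) − Σ(formed) = 4981 − 5123 = −142 kJ
For 2× the reaction as written: 2 × (−142) = −284 kJ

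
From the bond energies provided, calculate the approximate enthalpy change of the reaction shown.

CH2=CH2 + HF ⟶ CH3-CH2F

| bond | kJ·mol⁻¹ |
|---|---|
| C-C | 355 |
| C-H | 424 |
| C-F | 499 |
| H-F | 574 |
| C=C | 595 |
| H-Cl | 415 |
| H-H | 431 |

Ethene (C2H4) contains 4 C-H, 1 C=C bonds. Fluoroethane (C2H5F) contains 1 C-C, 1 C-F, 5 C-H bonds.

ΔH ≈ −109 kJ

Bonds broken (reactants):
  C-H: 4 × 424 = 1696
  C=C: 1 × 595 = 595
  H-F: 1 × 574 = 574
  Σ(broken) = 2865 kJ
Bonds formed (products):
  C-C: 1 × 355 = 355
  C-F: 1 × 499 = 499
  C-H: 5 × 424 = 2120
  Σ(formed) = 2974 kJ
ΔH = Σ(broken) − Σ(formed) = 2865 − 2974 = −109 kJ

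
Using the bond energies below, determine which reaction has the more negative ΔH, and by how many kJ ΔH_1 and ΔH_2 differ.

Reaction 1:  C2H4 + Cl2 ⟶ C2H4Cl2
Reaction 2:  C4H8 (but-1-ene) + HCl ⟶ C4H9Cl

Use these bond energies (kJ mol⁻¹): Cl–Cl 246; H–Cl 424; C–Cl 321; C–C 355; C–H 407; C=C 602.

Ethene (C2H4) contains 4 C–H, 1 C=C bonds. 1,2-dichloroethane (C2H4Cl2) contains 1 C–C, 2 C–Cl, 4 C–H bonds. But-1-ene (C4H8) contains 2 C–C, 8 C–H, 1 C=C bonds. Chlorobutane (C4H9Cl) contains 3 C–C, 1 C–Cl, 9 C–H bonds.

Reaction 1, by 92 kJ

Reaction 1:
  Bonds broken (reactants):
    C–H: 4 × 407 = 1628
    C=C: 1 × 602 = 602
    Cl–Cl: 1 × 246 = 246
    Σ(broken) = 2476 kJ
  Bonds formed (products):
    C–C: 1 × 355 = 355
    C–Cl: 2 × 321 = 642
    C–H: 4 × 407 = 1628
    Σ(formed) = 2625 kJ
  ΔH_1 = 2476 − 2625 = −149 kJ
Reaction 2:
  Bonds broken (reactants):
    C–C: 2 × 355 = 710
    C–H: 8 × 407 = 3256
    C=C: 1 × 602 = 602
    H–Cl: 1 × 424 = 424
    Σ(broken) = 4992 kJ
  Bonds formed (products):
    C–C: 3 × 355 = 1065
    C–Cl: 1 × 321 = 321
    C–H: 9 × 407 = 3663
    Σ(formed) = 5049 kJ
  ΔH_2 = 4992 − 5049 = −57 kJ
ΔH_1 − ΔH_2 = −92 kJ, so reaction 1 has the more negative ΔH; |ΔH_1 − ΔH_2| = 92 kJ.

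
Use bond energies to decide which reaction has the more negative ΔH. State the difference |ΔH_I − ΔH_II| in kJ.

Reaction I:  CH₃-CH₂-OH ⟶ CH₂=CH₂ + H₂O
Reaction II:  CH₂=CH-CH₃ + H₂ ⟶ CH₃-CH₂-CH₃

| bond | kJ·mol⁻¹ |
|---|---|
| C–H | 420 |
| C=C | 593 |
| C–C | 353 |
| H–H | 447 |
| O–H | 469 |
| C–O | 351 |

Reaction I:
  Bonds broken (reactants):
    C–C: 1 × 353 = 353
    C–H: 5 × 420 = 2100
    C–O: 1 × 351 = 351
    O–H: 1 × 469 = 469
    Σ(broken) = 3273 kJ
  Bonds formed (products):
    C–H: 4 × 420 = 1680
    C=C: 1 × 593 = 593
    O–H: 2 × 469 = 938
    Σ(formed) = 3211 kJ
  ΔH_I = 3273 − 3211 = +62 kJ
Reaction II:
  Bonds broken (reactants):
    C–C: 1 × 353 = 353
    C–H: 6 × 420 = 2520
    C=C: 1 × 593 = 593
    H–H: 1 × 447 = 447
    Σ(broken) = 3913 kJ
  Bonds formed (products):
    C–C: 2 × 353 = 706
    C–H: 8 × 420 = 3360
    Σ(formed) = 4066 kJ
  ΔH_II = 3913 − 4066 = −153 kJ
ΔH_I − ΔH_II = +215 kJ, so reaction II has the more negative ΔH; |ΔH_I − ΔH_II| = 215 kJ.

Reaction II, by 215 kJ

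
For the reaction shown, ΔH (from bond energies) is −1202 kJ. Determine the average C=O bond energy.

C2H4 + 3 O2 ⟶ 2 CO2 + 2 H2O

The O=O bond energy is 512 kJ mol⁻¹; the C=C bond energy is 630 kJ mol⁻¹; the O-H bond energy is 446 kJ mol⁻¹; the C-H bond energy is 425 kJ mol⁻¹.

D(C=O) ≈ 821 kJ/mol

Let D be the C=O bond energy.
Σ(broken) = 4×425 + 1×630 + 3×512 = 3866
Σ(formed) = 4×D + 4×446 = 1784 + 4D
ΔH = Σ(broken) − Σ(formed) = (3866) − (1784 + 4D) = +2082 − 4D
Setting this equal to −1202 kJ gives 4D = 3284, so D = 821 kJ/mol.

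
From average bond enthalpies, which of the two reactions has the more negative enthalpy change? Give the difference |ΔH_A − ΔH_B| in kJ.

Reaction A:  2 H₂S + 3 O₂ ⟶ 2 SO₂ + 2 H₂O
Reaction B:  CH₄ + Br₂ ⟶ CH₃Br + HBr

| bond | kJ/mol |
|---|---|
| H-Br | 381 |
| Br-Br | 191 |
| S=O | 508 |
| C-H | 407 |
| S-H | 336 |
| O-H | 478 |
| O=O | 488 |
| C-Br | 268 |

Reaction A, by 1085 kJ

Reaction A:
  Bonds broken (reactants):
    O=O: 3 × 488 = 1464
    S-H: 4 × 336 = 1344
    Σ(broken) = 2808 kJ
  Bonds formed (products):
    O-H: 4 × 478 = 1912
    S=O: 4 × 508 = 2032
    Σ(formed) = 3944 kJ
  ΔH_A = 2808 − 3944 = −1136 kJ
Reaction B:
  Bonds broken (reactants):
    Br-Br: 1 × 191 = 191
    C-H: 4 × 407 = 1628
    Σ(broken) = 1819 kJ
  Bonds formed (products):
    C-Br: 1 × 268 = 268
    C-H: 3 × 407 = 1221
    H-Br: 1 × 381 = 381
    Σ(formed) = 1870 kJ
  ΔH_B = 1819 − 1870 = −51 kJ
ΔH_A − ΔH_B = −1085 kJ, so reaction A has the more negative ΔH; |ΔH_A − ΔH_B| = 1085 kJ.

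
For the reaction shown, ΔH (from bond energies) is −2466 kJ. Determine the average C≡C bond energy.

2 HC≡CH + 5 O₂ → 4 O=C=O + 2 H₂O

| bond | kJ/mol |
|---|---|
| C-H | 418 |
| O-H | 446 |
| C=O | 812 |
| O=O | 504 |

Let D be the C≡C bond energy.
Σ(broken) = 2×D + 4×418 + 5×504 = 4192 + 2D
Σ(formed) = 8×812 + 4×446 = 8280
ΔH = Σ(broken) − Σ(formed) = (4192 + 2D) − (8280) = −4088 + 2D
Setting this equal to −2466 kJ gives 2D = 1622, so D = 811 kJ/mol.

D(C≡C) ≈ 811 kJ/mol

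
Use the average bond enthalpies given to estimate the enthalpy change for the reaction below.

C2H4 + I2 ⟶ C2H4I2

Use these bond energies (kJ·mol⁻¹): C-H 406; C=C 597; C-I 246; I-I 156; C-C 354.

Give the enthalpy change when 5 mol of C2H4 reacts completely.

Bonds broken (reactants):
  C-H: 4 × 406 = 1624
  C=C: 1 × 597 = 597
  I-I: 1 × 156 = 156
  Σ(broken) = 2377 kJ
Bonds formed (products):
  C-C: 1 × 354 = 354
  C-H: 4 × 406 = 1624
  C-I: 2 × 246 = 492
  Σ(formed) = 2470 kJ
ΔH = Σ(broken) − Σ(formed) = 2377 − 2470 = −93 kJ
For 5× the reaction as written: 5 × (−93) = −465 kJ

ΔH = −465 kJ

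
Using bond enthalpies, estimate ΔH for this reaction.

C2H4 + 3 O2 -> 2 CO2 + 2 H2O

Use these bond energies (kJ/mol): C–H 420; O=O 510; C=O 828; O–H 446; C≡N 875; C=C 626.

ΔH ≈ −1260 kJ

Bonds broken (reactants):
  C–H: 4 × 420 = 1680
  C=C: 1 × 626 = 626
  O=O: 3 × 510 = 1530
  Σ(broken) = 3836 kJ
Bonds formed (products):
  C=O: 4 × 828 = 3312
  O–H: 4 × 446 = 1784
  Σ(formed) = 5096 kJ
ΔH = Σ(broken) − Σ(formed) = 3836 − 5096 = −1260 kJ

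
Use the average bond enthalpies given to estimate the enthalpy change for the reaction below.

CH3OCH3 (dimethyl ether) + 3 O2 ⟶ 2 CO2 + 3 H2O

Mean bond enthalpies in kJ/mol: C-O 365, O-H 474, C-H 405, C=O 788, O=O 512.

Bonds broken (reactants):
  C-H: 6 × 405 = 2430
  C-O: 2 × 365 = 730
  O=O: 3 × 512 = 1536
  Σ(broken) = 4696 kJ
Bonds formed (products):
  C=O: 4 × 788 = 3152
  O-H: 6 × 474 = 2844
  Σ(formed) = 5996 kJ
ΔH = Σ(broken) − Σ(formed) = 4696 − 5996 = −1300 kJ

ΔH ≈ −1300 kJ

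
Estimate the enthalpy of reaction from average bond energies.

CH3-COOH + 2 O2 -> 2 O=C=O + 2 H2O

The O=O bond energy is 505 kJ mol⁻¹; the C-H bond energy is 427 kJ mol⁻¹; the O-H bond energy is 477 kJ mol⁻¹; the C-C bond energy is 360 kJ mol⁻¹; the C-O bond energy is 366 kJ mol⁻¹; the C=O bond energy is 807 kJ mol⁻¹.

Bonds broken (reactants):
  C-C: 1 × 360 = 360
  C-H: 3 × 427 = 1281
  C-O: 1 × 366 = 366
  C=O: 1 × 807 = 807
  O-H: 1 × 477 = 477
  O=O: 2 × 505 = 1010
  Σ(broken) = 4301 kJ
Bonds formed (products):
  C=O: 4 × 807 = 3228
  O-H: 4 × 477 = 1908
  Σ(formed) = 5136 kJ
ΔH = Σ(broken) − Σ(formed) = 4301 − 5136 = −835 kJ

ΔH ≈ −835 kJ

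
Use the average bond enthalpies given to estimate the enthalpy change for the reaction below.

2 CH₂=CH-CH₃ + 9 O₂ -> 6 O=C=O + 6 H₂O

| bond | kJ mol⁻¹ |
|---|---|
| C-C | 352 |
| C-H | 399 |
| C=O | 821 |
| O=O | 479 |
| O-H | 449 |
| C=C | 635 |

ΔH ≈ −4167 kJ

Bonds broken (reactants):
  C-C: 2 × 352 = 704
  C-H: 12 × 399 = 4788
  C=C: 2 × 635 = 1270
  O=O: 9 × 479 = 4311
  Σ(broken) = 11073 kJ
Bonds formed (products):
  C=O: 12 × 821 = 9852
  O-H: 12 × 449 = 5388
  Σ(formed) = 15240 kJ
ΔH = Σ(broken) − Σ(formed) = 11073 − 15240 = −4167 kJ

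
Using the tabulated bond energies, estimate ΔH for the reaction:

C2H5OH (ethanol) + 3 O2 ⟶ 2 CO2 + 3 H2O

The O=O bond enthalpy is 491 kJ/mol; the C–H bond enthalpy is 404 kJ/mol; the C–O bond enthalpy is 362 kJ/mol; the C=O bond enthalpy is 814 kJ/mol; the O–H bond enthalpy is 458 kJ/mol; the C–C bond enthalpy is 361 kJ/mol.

ΔH ≈ −1330 kJ

Bonds broken (reactants):
  C–C: 1 × 361 = 361
  C–H: 5 × 404 = 2020
  C–O: 1 × 362 = 362
  O–H: 1 × 458 = 458
  O=O: 3 × 491 = 1473
  Σ(broken) = 4674 kJ
Bonds formed (products):
  C=O: 4 × 814 = 3256
  O–H: 6 × 458 = 2748
  Σ(formed) = 6004 kJ
ΔH = Σ(broken) − Σ(formed) = 4674 − 6004 = −1330 kJ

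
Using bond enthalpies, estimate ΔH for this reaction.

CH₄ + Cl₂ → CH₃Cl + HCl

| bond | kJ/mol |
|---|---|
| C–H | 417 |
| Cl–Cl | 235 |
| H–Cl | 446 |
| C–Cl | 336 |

ΔH ≈ −130 kJ

Bonds broken (reactants):
  C–H: 4 × 417 = 1668
  Cl–Cl: 1 × 235 = 235
  Σ(broken) = 1903 kJ
Bonds formed (products):
  C–Cl: 1 × 336 = 336
  C–H: 3 × 417 = 1251
  H–Cl: 1 × 446 = 446
  Σ(formed) = 2033 kJ
ΔH = Σ(broken) − Σ(formed) = 1903 − 2033 = −130 kJ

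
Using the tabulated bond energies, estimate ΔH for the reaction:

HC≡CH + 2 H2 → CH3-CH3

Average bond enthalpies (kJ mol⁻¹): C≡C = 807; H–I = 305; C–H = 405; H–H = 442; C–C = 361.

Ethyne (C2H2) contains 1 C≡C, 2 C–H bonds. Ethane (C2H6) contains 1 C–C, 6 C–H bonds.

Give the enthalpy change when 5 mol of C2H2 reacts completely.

Bonds broken (reactants):
  C≡C: 1 × 807 = 807
  C–H: 2 × 405 = 810
  H–H: 2 × 442 = 884
  Σ(broken) = 2501 kJ
Bonds formed (products):
  C–C: 1 × 361 = 361
  C–H: 6 × 405 = 2430
  Σ(formed) = 2791 kJ
ΔH = Σ(broken) − Σ(formed) = 2501 − 2791 = −290 kJ
For 5× the reaction as written: 5 × (−290) = −1450 kJ

ΔH = −1450 kJ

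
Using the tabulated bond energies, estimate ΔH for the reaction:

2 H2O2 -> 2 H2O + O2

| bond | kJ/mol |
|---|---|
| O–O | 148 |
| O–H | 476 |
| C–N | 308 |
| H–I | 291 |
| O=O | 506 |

ΔH ≈ −210 kJ

Bonds broken (reactants):
  O–H: 4 × 476 = 1904
  O–O: 2 × 148 = 296
  Σ(broken) = 2200 kJ
Bonds formed (products):
  O–H: 4 × 476 = 1904
  O=O: 1 × 506 = 506
  Σ(formed) = 2410 kJ
ΔH = Σ(broken) − Σ(formed) = 2200 − 2410 = −210 kJ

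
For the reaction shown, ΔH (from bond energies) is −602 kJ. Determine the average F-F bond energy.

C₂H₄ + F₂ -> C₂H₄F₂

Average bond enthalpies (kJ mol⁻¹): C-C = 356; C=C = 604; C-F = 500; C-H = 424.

D(F-F) ≈ 150 kJ/mol

Let D be the F-F bond energy.
Σ(broken) = 4×424 + 1×604 + 1×D = 2300 + D
Σ(formed) = 1×356 + 2×500 + 4×424 = 3052
ΔH = Σ(broken) − Σ(formed) = (2300 + D) − (3052) = −752 + D
Setting this equal to −602 kJ gives D = 150 kJ/mol.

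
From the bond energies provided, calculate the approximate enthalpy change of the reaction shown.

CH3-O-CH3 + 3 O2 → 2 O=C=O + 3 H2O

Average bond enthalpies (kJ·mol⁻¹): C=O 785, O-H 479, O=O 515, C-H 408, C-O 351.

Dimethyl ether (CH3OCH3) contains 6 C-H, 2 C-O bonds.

Bonds broken (reactants):
  C-H: 6 × 408 = 2448
  C-O: 2 × 351 = 702
  O=O: 3 × 515 = 1545
  Σ(broken) = 4695 kJ
Bonds formed (products):
  C=O: 4 × 785 = 3140
  O-H: 6 × 479 = 2874
  Σ(formed) = 6014 kJ
ΔH = Σ(broken) − Σ(formed) = 4695 − 6014 = −1319 kJ

ΔH ≈ −1319 kJ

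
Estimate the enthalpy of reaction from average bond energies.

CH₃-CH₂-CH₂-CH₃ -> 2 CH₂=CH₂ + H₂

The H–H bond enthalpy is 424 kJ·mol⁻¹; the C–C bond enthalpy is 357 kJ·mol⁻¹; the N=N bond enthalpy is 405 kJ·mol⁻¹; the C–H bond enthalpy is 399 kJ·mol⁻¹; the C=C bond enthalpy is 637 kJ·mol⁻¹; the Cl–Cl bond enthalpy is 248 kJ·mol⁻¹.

ΔH ≈ +171 kJ

Bonds broken (reactants):
  C–C: 3 × 357 = 1071
  C–H: 10 × 399 = 3990
  Σ(broken) = 5061 kJ
Bonds formed (products):
  C–H: 8 × 399 = 3192
  C=C: 2 × 637 = 1274
  H–H: 1 × 424 = 424
  Σ(formed) = 4890 kJ
ΔH = Σ(broken) − Σ(formed) = 5061 − 4890 = +171 kJ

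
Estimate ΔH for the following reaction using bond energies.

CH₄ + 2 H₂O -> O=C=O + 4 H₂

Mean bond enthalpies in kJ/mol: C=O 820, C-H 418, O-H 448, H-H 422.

Bonds broken (reactants):
  C-H: 4 × 418 = 1672
  O-H: 4 × 448 = 1792
  Σ(broken) = 3464 kJ
Bonds formed (products):
  C=O: 2 × 820 = 1640
  H-H: 4 × 422 = 1688
  Σ(formed) = 3328 kJ
ΔH = Σ(broken) − Σ(formed) = 3464 − 3328 = +136 kJ

ΔH ≈ +136 kJ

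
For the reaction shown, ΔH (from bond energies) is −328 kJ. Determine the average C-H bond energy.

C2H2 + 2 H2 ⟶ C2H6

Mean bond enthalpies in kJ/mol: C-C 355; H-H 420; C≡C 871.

D(C-H) ≈ 421 kJ/mol

Let D be the C-H bond energy.
Σ(broken) = 1×871 + 2×D + 2×420 = 1711 + 2D
Σ(formed) = 1×355 + 6×D = 355 + 6D
ΔH = Σ(broken) − Σ(formed) = (1711 + 2D) − (355 + 6D) = +1356 − 4D
Setting this equal to −328 kJ gives 4D = 1684, so D = 421 kJ/mol.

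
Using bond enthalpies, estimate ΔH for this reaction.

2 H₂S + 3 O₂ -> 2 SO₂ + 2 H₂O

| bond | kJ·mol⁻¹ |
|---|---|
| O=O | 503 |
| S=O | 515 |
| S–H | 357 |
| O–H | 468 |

Bonds broken (reactants):
  O=O: 3 × 503 = 1509
  S–H: 4 × 357 = 1428
  Σ(broken) = 2937 kJ
Bonds formed (products):
  O–H: 4 × 468 = 1872
  S=O: 4 × 515 = 2060
  Σ(formed) = 3932 kJ
ΔH = Σ(broken) − Σ(formed) = 2937 − 3932 = −995 kJ

ΔH ≈ −995 kJ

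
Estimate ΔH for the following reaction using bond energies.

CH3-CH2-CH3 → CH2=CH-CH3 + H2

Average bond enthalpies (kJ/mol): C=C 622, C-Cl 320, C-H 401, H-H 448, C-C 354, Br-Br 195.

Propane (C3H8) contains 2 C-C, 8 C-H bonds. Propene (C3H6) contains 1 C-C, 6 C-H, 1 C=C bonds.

ΔH ≈ +86 kJ

Bonds broken (reactants):
  C-C: 2 × 354 = 708
  C-H: 8 × 401 = 3208
  Σ(broken) = 3916 kJ
Bonds formed (products):
  C-C: 1 × 354 = 354
  C-H: 6 × 401 = 2406
  C=C: 1 × 622 = 622
  H-H: 1 × 448 = 448
  Σ(formed) = 3830 kJ
ΔH = Σ(broken) − Σ(formed) = 3916 − 3830 = +86 kJ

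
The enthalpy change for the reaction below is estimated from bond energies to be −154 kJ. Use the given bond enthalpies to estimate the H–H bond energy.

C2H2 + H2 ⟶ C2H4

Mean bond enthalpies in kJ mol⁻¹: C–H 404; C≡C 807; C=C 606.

Let D be the H–H bond energy.
Σ(broken) = 1×807 + 2×404 + 1×D = 1615 + D
Σ(formed) = 4×404 + 1×606 = 2222
ΔH = Σ(broken) − Σ(formed) = (1615 + D) − (2222) = −607 + D
Setting this equal to −154 kJ gives D = 453 kJ/mol.

D(H–H) ≈ 453 kJ/mol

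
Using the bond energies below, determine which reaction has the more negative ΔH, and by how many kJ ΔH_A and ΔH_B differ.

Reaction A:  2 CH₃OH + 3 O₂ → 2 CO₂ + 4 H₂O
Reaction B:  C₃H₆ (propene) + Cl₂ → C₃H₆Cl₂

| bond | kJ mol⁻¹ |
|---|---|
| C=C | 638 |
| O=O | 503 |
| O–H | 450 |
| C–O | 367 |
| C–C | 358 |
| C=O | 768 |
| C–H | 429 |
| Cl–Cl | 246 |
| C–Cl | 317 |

Reaction A:
  Bonds broken (reactants):
    C–H: 6 × 429 = 2574
    C–O: 2 × 367 = 734
    O–H: 2 × 450 = 900
    O=O: 3 × 503 = 1509
    Σ(broken) = 5717 kJ
  Bonds formed (products):
    C=O: 4 × 768 = 3072
    O–H: 8 × 450 = 3600
    Σ(formed) = 6672 kJ
  ΔH_A = 5717 − 6672 = −955 kJ
Reaction B:
  Bonds broken (reactants):
    C–C: 1 × 358 = 358
    C–H: 6 × 429 = 2574
    C=C: 1 × 638 = 638
    Cl–Cl: 1 × 246 = 246
    Σ(broken) = 3816 kJ
  Bonds formed (products):
    C–C: 2 × 358 = 716
    C–Cl: 2 × 317 = 634
    C–H: 6 × 429 = 2574
    Σ(formed) = 3924 kJ
  ΔH_B = 3816 − 3924 = −108 kJ
ΔH_A − ΔH_B = −847 kJ, so reaction A has the more negative ΔH; |ΔH_A − ΔH_B| = 847 kJ.

Reaction A, by 847 kJ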